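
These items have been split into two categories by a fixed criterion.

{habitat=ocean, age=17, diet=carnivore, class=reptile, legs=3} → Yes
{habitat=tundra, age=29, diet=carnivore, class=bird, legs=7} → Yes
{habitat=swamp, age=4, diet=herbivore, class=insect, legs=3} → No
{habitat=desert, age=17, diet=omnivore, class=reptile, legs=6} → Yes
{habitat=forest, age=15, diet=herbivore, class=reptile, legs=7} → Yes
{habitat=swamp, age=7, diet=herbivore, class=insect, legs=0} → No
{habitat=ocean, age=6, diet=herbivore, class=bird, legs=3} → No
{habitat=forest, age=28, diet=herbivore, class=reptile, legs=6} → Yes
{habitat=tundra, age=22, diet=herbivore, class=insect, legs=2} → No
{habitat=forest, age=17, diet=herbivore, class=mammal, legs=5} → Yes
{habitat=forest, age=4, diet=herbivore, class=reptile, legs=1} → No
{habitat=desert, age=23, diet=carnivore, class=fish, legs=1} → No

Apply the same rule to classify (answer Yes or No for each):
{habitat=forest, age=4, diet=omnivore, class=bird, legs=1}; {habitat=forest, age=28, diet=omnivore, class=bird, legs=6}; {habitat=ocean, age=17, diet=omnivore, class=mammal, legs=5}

One predicate separates the groups cleanly: legs ≥ 3 AND age ≥ 7.
{habitat=forest, age=4, diet=omnivore, class=bird, legs=1}: legs = 1, age = 4 — does not fit, so No. {habitat=forest, age=28, diet=omnivore, class=bird, legs=6}: legs = 6, age = 28 — satisfies this, so Yes. {habitat=ocean, age=17, diet=omnivore, class=mammal, legs=5}: legs = 5, age = 17 — satisfies this, so Yes.

No, Yes, Yes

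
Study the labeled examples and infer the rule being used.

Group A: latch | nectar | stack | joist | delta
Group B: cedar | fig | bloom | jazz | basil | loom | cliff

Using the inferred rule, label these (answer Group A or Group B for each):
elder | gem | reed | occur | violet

Looking at the examples, the only property every 'Group A' case has and every 'Group B' case lacks is: contains 't'.

Group B, Group B, Group B, Group B, Group A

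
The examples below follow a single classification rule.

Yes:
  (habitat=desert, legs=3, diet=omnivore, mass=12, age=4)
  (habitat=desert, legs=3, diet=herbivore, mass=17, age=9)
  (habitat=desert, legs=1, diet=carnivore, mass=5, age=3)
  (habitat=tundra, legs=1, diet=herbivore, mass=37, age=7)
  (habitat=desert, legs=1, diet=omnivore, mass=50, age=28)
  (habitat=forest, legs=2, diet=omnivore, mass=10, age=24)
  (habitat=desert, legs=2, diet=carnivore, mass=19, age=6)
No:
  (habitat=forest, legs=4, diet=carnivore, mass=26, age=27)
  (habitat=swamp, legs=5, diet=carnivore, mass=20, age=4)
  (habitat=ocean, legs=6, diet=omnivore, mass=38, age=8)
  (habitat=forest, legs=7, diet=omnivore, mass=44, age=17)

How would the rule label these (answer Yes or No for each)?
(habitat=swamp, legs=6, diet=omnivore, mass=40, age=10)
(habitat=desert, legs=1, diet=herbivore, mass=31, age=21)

No, Yes

The classifier is using: legs ≤ 3.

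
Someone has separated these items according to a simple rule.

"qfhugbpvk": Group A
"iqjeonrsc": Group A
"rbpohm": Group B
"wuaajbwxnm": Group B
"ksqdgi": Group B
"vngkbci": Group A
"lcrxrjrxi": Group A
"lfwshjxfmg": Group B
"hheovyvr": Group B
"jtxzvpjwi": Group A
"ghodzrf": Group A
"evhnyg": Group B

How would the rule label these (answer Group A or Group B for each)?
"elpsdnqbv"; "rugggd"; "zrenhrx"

The simplest hypothesis consistent with all the labels is: odd length.
Group A: "elpsdnqbv", since length 9. Group B: "rugggd", since length 6. Group A: "zrenhrx", since length 7.

Group A, Group B, Group A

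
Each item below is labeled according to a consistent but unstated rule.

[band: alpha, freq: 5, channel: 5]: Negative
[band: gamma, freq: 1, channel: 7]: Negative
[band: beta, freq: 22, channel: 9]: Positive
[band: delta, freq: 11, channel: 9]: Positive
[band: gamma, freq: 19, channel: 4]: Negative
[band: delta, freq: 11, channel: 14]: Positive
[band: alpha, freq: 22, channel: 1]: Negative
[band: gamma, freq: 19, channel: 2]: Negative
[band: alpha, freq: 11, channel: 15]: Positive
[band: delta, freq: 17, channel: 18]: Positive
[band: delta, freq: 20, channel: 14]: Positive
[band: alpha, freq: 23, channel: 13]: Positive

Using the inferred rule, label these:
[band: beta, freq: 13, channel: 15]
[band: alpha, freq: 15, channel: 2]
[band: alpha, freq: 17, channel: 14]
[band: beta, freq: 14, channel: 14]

The common property of the 'Positive' items is: channel ≥ 9. No 'Negative' item has it.
[band: beta, freq: 13, channel: 15] → channel = 15 → Positive.
[band: alpha, freq: 15, channel: 2] → channel = 2 → Negative.
[band: alpha, freq: 17, channel: 14] → channel = 14 → Positive.
[band: beta, freq: 14, channel: 14] → channel = 14 → Positive.

Positive, Negative, Positive, Positive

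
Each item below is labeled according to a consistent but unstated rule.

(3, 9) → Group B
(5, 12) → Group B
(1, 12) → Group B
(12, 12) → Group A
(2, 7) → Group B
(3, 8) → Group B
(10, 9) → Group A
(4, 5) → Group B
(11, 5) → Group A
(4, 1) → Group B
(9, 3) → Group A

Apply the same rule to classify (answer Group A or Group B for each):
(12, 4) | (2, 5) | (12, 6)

One predicate separates the groups cleanly: first ≥ 7.
(12, 4): first 12, satisfies this → Group A. (2, 5): first 2, fails this test → Group B. (12, 6): first 12, satisfies this → Group A.

Group A, Group B, Group A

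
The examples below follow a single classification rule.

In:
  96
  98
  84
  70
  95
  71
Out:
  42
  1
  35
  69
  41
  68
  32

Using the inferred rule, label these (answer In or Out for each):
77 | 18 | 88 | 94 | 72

In, Out, In, In, In

All 'In' examples share one property — at least 70 — and every 'Out' example lacks it.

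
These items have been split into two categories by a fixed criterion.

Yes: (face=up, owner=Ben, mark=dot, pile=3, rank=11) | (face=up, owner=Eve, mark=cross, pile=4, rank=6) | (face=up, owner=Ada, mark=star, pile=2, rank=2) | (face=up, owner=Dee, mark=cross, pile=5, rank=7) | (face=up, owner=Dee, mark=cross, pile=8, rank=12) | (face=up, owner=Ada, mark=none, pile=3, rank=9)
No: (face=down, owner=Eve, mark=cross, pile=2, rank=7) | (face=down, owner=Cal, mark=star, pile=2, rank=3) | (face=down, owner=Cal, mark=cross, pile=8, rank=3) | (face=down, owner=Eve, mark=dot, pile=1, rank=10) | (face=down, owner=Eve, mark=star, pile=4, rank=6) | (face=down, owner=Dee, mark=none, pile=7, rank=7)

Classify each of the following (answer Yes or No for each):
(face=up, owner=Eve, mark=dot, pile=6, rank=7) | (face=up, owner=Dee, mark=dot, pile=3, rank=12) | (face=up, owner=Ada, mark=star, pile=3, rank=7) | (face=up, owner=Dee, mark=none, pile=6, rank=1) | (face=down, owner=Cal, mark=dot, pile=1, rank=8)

Rule: face is up. This holds for each 'Yes' example and fails for each 'No' one.

Yes, Yes, Yes, Yes, No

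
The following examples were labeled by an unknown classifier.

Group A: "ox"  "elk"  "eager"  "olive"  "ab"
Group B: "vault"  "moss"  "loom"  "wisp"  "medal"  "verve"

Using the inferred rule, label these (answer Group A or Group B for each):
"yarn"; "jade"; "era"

Group B, Group B, Group A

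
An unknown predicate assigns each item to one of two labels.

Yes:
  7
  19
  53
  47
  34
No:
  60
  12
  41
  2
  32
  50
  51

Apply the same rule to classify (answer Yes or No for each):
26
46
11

All 'Yes' examples share one property — digit sum ≥ 7 — and every 'No' example lacks it.
26 — digit sum 2+6 = 8, hence Yes.
46 — digit sum 4+6 = 10, hence Yes.
11 — digit sum 1+1 = 2, hence No.

Yes, Yes, No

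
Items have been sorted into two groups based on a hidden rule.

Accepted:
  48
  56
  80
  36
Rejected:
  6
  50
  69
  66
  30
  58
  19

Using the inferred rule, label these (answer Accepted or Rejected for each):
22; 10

Rejected, Rejected

One predicate separates the groups cleanly: multiple of 4.
22: 22 = 4·5 + 2 — fails the rule, so Rejected.
10: 10 = 4·2 + 2 — fails the rule, so Rejected.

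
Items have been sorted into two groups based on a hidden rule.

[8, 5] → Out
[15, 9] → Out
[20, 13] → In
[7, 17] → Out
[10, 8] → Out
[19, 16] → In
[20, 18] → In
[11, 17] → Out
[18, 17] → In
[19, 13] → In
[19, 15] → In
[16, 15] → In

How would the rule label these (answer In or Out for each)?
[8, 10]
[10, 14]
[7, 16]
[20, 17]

Out, Out, Out, In

The classifier is using: sum ≥ 31.
[8, 10]: 8+10 = 18, does not satisfy this → Out.
[10, 14]: 10+14 = 24, does not satisfy this → Out.
[7, 16]: 7+16 = 23, does not satisfy this → Out.
[20, 17]: 20+17 = 37, matches → In.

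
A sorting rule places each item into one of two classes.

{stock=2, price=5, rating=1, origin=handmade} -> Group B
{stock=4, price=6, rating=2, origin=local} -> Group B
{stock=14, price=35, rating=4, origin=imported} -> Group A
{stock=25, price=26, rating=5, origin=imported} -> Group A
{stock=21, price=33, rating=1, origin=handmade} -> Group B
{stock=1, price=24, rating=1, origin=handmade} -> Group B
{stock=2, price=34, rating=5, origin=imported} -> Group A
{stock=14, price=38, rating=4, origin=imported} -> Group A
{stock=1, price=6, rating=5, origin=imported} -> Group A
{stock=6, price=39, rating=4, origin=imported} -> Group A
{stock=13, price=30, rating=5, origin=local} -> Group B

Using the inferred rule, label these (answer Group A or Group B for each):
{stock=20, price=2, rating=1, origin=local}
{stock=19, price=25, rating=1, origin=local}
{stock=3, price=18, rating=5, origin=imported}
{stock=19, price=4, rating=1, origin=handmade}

The classifier is using: origin is imported.

Group B, Group B, Group A, Group B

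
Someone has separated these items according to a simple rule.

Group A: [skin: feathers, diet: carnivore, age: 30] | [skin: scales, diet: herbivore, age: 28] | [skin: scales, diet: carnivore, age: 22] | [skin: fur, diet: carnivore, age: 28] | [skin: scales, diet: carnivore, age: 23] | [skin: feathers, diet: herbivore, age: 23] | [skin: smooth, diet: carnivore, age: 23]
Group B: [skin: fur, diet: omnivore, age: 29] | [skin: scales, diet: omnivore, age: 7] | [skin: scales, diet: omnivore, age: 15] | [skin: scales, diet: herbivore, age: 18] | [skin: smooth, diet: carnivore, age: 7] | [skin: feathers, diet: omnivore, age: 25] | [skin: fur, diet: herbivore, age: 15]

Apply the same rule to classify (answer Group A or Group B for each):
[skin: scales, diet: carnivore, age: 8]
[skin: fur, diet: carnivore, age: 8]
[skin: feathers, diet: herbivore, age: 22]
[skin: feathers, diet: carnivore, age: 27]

Rule: diet is not omnivore AND age ≥ 22. This holds for each 'Group A' example and fails for each 'Group B' one.

Group B, Group B, Group A, Group A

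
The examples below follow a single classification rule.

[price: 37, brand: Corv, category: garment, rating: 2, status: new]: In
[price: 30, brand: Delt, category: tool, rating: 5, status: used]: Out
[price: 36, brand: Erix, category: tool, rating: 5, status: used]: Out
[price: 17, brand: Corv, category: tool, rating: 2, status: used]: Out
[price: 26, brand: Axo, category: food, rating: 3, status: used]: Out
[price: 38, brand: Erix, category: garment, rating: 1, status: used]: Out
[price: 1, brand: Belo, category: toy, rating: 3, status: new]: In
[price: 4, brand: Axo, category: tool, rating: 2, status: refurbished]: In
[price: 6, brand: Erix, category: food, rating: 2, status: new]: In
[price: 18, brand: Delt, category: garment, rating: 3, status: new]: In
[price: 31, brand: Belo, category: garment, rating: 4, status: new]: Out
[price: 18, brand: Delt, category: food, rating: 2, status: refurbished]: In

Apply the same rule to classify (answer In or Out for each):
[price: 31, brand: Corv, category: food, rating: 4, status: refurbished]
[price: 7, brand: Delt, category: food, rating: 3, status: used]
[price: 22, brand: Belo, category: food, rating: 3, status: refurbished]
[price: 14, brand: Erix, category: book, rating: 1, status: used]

Every 'In' example satisfies: status is not used AND rating ≤ 3. None of the 'Out' examples do.
[price: 31, brand: Corv, category: food, rating: 4, status: refurbished]: status is refurbished, rating = 4, lacks this property → Out.
[price: 7, brand: Delt, category: food, rating: 3, status: used]: status is used, rating = 3, lacks this property → Out.
[price: 22, brand: Belo, category: food, rating: 3, status: refurbished]: status is refurbished, rating = 3, has this property → In.
[price: 14, brand: Erix, category: book, rating: 1, status: used]: status is used, rating = 1, lacks this property → Out.

Out, Out, In, Out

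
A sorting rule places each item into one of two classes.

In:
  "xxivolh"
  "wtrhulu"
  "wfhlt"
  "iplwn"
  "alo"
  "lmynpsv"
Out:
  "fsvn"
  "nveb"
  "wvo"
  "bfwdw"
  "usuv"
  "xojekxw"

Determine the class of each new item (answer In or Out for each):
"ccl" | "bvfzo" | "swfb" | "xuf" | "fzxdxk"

In, Out, Out, Out, Out

The classifier is using: contains 'l'.
In: "ccl", since has 'l'. Out: "bvfzo", since no 'l'. Out: "swfb", since no 'l'. Out: "xuf", since no 'l'. Out: "fzxdxk", since no 'l'.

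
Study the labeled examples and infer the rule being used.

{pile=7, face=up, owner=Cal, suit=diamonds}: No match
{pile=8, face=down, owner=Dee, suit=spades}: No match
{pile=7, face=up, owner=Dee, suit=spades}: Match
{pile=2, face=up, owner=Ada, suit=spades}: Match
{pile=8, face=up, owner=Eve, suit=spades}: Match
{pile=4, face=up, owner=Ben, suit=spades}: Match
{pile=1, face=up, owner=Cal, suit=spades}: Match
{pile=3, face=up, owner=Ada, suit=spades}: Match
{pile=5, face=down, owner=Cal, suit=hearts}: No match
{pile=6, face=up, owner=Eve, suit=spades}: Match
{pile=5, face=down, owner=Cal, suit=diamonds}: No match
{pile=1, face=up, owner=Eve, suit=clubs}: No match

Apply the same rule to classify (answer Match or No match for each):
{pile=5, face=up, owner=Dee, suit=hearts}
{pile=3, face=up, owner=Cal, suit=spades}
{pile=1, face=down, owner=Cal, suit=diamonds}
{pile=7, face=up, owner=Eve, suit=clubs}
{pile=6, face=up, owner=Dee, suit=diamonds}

The simplest hypothesis consistent with all the labels is: suit is spades AND face is up.

No match, Match, No match, No match, No match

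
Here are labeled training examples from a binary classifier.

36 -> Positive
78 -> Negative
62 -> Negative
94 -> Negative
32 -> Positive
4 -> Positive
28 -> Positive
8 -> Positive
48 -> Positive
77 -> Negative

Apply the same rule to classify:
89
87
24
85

The rule appears to be: multiple of 4.
Negative: 89, since 89 = 4·22 + 1.
Negative: 87, since 87 = 4·21 + 3.
Positive: 24, since 24 = 4·6.
Negative: 85, since 85 = 4·21 + 1.

Negative, Negative, Positive, Negative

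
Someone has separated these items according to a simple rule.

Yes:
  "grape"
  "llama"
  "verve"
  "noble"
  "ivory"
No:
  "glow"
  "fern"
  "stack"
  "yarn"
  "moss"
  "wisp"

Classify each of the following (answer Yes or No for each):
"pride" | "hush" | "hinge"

Yes, No, Yes

All 'Yes' examples share one property — has ≥ 2 vowels — and every 'No' example lacks it.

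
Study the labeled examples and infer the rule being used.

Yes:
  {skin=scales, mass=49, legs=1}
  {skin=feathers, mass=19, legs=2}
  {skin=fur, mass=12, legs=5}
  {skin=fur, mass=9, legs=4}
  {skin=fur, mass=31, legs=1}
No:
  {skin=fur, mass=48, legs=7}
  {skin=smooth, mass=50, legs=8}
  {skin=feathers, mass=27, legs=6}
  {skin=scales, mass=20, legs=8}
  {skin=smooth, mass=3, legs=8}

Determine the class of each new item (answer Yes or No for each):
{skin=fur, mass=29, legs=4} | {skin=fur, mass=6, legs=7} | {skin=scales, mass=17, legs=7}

One predicate separates the groups cleanly: legs ≤ 5.
{skin=fur, mass=29, legs=4}: legs = 4 — matches, so Yes. {skin=fur, mass=6, legs=7}: legs = 7 — does not satisfy this, so No. {skin=scales, mass=17, legs=7}: legs = 7 — does not satisfy this, so No.

Yes, No, No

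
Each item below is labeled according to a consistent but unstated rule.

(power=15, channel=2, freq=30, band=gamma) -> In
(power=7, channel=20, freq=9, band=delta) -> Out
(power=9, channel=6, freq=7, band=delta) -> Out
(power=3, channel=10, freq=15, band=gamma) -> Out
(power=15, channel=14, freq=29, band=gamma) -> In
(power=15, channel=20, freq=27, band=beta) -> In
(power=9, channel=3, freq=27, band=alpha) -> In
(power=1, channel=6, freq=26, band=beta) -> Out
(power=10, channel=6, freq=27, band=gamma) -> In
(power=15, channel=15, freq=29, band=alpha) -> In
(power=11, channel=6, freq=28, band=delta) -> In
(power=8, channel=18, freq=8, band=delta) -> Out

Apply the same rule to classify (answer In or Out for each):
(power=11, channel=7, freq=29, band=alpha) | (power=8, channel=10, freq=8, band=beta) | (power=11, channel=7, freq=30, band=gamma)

In, Out, In

Rule: freq ≥ 27. This holds for each 'In' example and fails for each 'Out' one.
(power=11, channel=7, freq=29, band=alpha): freq = 29 — passes, so In.
(power=8, channel=10, freq=8, band=beta): freq = 8 — lacks this property, so Out.
(power=11, channel=7, freq=30, band=gamma): freq = 30 — passes, so In.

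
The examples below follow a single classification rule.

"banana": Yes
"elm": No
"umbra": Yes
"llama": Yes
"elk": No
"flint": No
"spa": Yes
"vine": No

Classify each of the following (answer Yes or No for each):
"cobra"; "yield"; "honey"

The common property of the 'Yes' items is: contains 'a'. No 'No' item has it.
"cobra" — has 'a', hence Yes.
"yield" — no 'a', hence No.
"honey" — no 'a', hence No.

Yes, No, No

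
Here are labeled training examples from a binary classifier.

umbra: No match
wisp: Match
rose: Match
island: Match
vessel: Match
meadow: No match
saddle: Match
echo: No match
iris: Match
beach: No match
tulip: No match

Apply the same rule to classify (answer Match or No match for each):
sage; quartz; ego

Match, No match, No match

The rule appears to be: contains 's'.
sage: Match (has 's').
quartz: No match (no 's').
ego: No match (no 's').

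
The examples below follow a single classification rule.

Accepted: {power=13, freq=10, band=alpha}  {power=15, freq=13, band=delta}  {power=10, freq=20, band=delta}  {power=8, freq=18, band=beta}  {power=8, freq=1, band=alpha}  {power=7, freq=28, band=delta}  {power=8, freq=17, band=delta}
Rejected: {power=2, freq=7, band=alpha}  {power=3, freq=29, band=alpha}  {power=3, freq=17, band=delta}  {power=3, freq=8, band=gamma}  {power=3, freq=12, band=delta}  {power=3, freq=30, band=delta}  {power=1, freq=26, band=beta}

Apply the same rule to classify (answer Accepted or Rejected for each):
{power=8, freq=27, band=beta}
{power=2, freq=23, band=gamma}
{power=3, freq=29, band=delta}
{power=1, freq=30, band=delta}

Accepted, Rejected, Rejected, Rejected

A rule that fits every label: power ≥ 7 — true of each 'Accepted' example, false of each 'Rejected' one.
{power=8, freq=27, band=beta}: power = 8 — satisfies this, so Accepted.
{power=2, freq=23, band=gamma}: power = 2 — lacks this property, so Rejected.
{power=3, freq=29, band=delta}: power = 3 — lacks this property, so Rejected.
{power=1, freq=30, band=delta}: power = 1 — lacks this property, so Rejected.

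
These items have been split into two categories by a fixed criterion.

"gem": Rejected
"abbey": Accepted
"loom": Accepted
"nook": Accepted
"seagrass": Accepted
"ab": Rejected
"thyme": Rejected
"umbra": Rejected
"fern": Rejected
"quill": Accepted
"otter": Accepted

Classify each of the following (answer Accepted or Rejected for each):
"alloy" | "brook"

The pattern is that an item is 'Accepted' exactly when: has a double letter.

Accepted, Accepted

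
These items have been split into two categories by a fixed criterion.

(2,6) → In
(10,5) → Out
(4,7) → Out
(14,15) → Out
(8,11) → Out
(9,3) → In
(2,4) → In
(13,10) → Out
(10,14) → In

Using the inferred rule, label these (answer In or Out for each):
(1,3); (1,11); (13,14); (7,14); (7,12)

Comparing the two groups points to one rule — sum is even.

In, In, Out, Out, Out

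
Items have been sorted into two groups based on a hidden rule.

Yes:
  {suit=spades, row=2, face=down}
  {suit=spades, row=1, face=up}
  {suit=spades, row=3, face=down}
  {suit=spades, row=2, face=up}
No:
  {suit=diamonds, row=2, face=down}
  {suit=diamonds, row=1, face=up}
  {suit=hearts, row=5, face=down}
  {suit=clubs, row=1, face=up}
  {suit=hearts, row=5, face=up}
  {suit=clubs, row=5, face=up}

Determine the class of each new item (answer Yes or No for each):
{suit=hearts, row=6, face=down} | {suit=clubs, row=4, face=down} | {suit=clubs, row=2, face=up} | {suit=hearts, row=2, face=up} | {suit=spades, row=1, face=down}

One predicate separates the groups cleanly: suit is spades.
{suit=hearts, row=6, face=down} — suit is hearts, hence No.
{suit=clubs, row=4, face=down} — suit is clubs, hence No.
{suit=clubs, row=2, face=up} — suit is clubs, hence No.
{suit=hearts, row=2, face=up} — suit is hearts, hence No.
{suit=spades, row=1, face=down} — suit is spades, hence Yes.

No, No, No, No, Yes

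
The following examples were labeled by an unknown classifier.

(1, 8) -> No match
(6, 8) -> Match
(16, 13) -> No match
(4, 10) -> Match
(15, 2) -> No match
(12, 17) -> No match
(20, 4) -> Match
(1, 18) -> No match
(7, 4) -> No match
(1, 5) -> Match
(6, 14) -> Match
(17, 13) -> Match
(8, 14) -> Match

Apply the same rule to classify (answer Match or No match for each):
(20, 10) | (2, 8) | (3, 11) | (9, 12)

Match, Match, Match, No match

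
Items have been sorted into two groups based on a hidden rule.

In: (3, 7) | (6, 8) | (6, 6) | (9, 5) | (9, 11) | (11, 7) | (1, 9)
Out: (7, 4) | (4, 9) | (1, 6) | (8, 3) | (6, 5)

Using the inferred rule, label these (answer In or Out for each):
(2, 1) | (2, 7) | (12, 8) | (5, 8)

Every 'In' example satisfies: sum is even. None of the 'Out' examples do.
(2, 1): 2+1 = 3, does not satisfy this → Out. (2, 7): 2+7 = 9, does not satisfy this → Out. (12, 8): 12+8 = 20, fits → In. (5, 8): 5+8 = 13, does not satisfy this → Out.

Out, Out, In, Out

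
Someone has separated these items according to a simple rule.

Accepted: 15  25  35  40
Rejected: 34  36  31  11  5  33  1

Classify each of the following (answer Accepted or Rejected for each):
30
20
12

Accepted, Accepted, Rejected

The rule appears to be: multiple of 5 AND at least 11.
30 → 30 = 5·6, 30 ≥ 11 → Accepted. 20 → 20 = 5·4, 20 ≥ 11 → Accepted. 12 → 12 = 5·2 + 2, 12 ≥ 11 → Rejected.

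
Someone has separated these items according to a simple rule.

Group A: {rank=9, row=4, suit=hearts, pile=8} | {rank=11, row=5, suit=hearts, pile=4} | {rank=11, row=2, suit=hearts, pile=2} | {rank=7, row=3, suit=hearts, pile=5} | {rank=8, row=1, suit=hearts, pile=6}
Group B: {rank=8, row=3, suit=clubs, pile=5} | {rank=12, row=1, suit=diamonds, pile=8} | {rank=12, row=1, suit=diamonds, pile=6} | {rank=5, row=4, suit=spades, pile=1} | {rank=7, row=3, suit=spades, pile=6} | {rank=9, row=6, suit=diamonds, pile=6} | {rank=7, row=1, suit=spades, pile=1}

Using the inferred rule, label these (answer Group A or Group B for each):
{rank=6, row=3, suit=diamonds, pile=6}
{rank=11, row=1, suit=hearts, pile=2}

Group B, Group A

Looking at the examples, the only property every 'Group A' case has and every 'Group B' case lacks is: suit is hearts.
{rank=6, row=3, suit=diamonds, pile=6} — suit is diamonds, hence Group B. {rank=11, row=1, suit=hearts, pile=2} — suit is hearts, hence Group A.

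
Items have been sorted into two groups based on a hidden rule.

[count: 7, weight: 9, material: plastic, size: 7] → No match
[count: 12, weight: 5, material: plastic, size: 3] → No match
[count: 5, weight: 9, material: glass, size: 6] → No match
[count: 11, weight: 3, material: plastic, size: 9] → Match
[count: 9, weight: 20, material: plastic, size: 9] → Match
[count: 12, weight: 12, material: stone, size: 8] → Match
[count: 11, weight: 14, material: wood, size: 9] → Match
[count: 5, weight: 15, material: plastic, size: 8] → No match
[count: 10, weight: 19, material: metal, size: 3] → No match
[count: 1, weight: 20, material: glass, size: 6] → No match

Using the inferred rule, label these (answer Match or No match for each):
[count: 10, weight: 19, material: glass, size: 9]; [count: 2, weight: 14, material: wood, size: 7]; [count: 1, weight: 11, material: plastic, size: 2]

Match, No match, No match

The common property of the 'Match' items is: size ≥ 6 AND count ≥ 9. No 'No match' item has it.
[count: 10, weight: 19, material: glass, size: 9]: Match (size = 9, count = 10). [count: 2, weight: 14, material: wood, size: 7]: No match (size = 7, count = 2). [count: 1, weight: 11, material: plastic, size: 2]: No match (size = 2, count = 1).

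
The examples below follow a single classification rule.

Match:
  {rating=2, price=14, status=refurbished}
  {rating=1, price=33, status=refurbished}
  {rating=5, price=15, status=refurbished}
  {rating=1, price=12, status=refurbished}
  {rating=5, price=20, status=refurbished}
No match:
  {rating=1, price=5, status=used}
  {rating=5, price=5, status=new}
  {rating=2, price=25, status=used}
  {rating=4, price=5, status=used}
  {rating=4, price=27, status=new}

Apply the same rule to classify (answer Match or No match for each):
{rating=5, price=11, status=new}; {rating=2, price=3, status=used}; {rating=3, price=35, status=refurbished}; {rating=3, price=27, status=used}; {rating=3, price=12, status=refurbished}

No match, No match, Match, No match, Match

'Match' ⟺ status is refurbished.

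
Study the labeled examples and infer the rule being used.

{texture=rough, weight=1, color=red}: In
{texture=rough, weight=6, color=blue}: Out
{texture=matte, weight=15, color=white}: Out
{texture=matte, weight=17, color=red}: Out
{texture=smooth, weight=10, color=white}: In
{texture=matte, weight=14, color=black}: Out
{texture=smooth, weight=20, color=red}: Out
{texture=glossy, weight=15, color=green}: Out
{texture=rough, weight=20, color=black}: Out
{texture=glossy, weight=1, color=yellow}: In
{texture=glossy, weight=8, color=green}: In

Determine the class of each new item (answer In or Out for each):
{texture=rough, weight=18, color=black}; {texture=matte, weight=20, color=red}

Out, Out

The rule appears to be: weight ≠ 6 AND weight ≤ 10.
Out: {texture=rough, weight=18, color=black}, since weight = 18. Out: {texture=matte, weight=20, color=red}, since weight = 20.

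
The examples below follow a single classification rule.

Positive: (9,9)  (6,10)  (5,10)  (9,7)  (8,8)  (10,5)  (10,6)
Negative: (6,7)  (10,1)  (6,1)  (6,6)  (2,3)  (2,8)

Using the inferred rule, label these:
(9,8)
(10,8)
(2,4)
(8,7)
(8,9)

Positive, Positive, Negative, Positive, Positive

Rule: sum ≥ 15. This holds for each 'Positive' example and fails for each 'Negative' one.
(9,8) → 9+8 = 17 → Positive.
(10,8) → 10+8 = 18 → Positive.
(2,4) → 2+4 = 6 → Negative.
(8,7) → 8+7 = 15 → Positive.
(8,9) → 8+9 = 17 → Positive.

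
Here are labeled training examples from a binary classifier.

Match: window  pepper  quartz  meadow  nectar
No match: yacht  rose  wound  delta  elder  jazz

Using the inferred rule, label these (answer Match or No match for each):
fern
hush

All 'Match' examples share one property — length 6 — and every 'No match' example lacks it.
fern: length 4 — fails this test, so No match. hush: length 4 — fails this test, so No match.

No match, No match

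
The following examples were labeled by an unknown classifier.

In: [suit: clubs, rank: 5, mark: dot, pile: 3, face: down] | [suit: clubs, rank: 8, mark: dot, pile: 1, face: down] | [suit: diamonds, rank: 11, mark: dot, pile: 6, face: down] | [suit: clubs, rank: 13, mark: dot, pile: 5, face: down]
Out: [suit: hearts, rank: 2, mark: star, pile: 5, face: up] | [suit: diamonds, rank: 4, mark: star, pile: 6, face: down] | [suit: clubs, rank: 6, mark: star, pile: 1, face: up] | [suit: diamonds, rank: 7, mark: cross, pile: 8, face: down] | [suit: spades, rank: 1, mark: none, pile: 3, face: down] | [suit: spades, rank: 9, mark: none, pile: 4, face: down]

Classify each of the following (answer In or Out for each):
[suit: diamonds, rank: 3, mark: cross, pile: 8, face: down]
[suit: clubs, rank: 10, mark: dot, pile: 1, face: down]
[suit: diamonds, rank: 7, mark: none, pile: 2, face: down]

Out, In, Out

The rule appears to be: mark is dot.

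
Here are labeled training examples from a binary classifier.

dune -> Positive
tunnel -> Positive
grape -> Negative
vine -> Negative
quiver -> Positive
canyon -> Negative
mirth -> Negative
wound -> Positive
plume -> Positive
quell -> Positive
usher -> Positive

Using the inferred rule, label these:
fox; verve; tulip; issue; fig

Negative, Negative, Positive, Positive, Negative

One predicate separates the groups cleanly: contains 'u'.
Negative: fox, since no 'u'. Negative: verve, since no 'u'. Positive: tulip, since has 'u'. Positive: issue, since has 'u'. Negative: fig, since no 'u'.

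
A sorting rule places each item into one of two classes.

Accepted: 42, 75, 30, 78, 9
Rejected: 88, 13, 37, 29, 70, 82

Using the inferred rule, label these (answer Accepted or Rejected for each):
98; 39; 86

The common property of the 'Accepted' items is: multiple of 3. No 'Rejected' item has it.
98 → 98 = 3·32 + 2 → Rejected. 39 → 39 = 3·13 → Accepted. 86 → 86 = 3·28 + 2 → Rejected.

Rejected, Accepted, Rejected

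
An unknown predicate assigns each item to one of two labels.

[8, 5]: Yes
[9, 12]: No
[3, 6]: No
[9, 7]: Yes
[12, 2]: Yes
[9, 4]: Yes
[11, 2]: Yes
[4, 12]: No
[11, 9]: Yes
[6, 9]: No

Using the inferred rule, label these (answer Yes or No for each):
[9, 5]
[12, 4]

The distinguishing property — first > second — holds for all the 'Yes' cases and none of the 'No' cases.

Yes, Yes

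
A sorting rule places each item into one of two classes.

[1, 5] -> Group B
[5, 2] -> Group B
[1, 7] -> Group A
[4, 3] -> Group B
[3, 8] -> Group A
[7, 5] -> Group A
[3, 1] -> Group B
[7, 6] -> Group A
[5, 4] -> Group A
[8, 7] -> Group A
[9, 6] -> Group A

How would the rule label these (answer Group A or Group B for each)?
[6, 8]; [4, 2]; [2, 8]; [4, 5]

Group A, Group B, Group A, Group A

Rule: sum ≥ 8. This holds for each 'Group A' example and fails for each 'Group B' one.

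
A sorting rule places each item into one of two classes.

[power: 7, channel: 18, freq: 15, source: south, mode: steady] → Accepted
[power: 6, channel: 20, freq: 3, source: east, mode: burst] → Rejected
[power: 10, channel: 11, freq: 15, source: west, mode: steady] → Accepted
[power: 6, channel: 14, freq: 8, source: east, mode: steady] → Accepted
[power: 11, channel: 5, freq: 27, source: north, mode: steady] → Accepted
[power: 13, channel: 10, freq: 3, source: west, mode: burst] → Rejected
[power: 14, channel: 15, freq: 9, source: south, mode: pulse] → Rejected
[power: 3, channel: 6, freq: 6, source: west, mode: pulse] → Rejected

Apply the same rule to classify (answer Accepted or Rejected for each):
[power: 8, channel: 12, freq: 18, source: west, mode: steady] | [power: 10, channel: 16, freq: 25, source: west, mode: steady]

Checking candidate rules against both groups, what survives is: mode is steady.
[power: 8, channel: 12, freq: 18, source: west, mode: steady] → mode is steady → Accepted. [power: 10, channel: 16, freq: 25, source: west, mode: steady] → mode is steady → Accepted.

Accepted, Accepted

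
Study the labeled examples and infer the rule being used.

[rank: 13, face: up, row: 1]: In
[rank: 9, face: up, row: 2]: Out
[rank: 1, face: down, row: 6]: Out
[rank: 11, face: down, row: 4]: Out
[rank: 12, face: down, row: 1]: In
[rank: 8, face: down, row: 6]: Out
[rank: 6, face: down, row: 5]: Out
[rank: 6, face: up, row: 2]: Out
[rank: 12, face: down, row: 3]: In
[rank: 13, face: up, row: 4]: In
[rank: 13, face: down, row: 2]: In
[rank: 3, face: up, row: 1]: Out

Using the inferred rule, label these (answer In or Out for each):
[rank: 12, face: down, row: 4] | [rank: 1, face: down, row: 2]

One predicate separates the groups cleanly: rank ≥ 12.
[rank: 12, face: down, row: 4] → rank = 12 → In.
[rank: 1, face: down, row: 2] → rank = 1 → Out.

In, Out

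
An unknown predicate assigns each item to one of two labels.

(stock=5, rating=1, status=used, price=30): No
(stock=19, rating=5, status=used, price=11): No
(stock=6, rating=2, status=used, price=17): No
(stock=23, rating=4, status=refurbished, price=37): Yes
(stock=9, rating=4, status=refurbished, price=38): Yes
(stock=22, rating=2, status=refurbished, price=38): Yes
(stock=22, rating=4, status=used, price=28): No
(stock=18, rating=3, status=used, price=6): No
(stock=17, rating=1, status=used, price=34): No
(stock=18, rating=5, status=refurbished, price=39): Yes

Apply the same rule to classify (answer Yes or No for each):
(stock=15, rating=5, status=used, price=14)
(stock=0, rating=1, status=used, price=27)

The common property of the 'Yes' items is: status is refurbished. No 'No' item has it.

No, No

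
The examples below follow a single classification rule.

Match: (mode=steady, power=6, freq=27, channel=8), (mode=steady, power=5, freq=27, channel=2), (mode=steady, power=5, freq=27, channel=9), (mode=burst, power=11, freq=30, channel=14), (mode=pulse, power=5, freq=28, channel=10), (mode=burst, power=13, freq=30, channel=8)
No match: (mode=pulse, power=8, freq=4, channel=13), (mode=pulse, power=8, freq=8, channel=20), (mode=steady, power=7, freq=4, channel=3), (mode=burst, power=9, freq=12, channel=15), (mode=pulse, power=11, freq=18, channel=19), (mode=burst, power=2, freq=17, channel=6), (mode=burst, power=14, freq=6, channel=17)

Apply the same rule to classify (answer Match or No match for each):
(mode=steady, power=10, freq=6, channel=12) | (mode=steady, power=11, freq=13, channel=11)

The rule appears to be: freq ≥ 27.
(mode=steady, power=10, freq=6, channel=12) → freq = 6 → No match. (mode=steady, power=11, freq=13, channel=11) → freq = 13 → No match.

No match, No match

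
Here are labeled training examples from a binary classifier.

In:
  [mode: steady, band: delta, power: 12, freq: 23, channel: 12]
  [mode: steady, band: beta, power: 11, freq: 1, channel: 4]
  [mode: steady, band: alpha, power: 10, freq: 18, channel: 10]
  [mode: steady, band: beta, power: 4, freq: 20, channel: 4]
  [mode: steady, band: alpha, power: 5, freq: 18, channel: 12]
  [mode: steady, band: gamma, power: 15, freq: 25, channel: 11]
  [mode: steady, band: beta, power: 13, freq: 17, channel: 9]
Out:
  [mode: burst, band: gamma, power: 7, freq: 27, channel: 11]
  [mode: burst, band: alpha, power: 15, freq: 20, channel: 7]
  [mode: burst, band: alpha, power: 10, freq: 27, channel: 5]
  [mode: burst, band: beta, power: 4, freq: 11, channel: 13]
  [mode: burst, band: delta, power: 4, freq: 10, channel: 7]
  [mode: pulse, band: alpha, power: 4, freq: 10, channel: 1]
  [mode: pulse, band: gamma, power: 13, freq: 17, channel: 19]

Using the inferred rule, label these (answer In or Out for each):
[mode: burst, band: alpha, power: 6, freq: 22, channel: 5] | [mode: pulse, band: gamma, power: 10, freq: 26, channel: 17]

The common property of the 'In' items is: mode is steady. No 'Out' item has it.
[mode: burst, band: alpha, power: 6, freq: 22, channel: 5]: mode is burst, doesn't qualify → Out. [mode: pulse, band: gamma, power: 10, freq: 26, channel: 17]: mode is pulse, doesn't qualify → Out.

Out, Out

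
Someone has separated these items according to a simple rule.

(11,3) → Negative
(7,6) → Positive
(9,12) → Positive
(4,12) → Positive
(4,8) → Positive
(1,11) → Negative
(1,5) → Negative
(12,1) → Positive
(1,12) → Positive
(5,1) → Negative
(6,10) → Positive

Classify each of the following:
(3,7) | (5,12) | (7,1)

All 'Positive' examples share one property — product is even — and every 'Negative' example lacks it.
(3,7) — 3·7 = 21, hence Negative.
(5,12) — 5·12 = 60, hence Positive.
(7,1) — 7·1 = 7, hence Negative.

Negative, Positive, Negative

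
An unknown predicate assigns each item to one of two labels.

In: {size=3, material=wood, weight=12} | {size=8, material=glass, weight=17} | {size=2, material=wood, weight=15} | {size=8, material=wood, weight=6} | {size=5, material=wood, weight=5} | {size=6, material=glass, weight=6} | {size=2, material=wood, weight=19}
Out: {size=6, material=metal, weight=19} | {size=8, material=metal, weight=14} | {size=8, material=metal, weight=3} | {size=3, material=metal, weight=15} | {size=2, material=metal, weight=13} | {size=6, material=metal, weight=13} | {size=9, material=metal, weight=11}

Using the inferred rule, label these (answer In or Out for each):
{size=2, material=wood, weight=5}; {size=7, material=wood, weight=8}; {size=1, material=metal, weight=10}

The simplest hypothesis consistent with all the labels is: material is not metal.
{size=2, material=wood, weight=5}: material is wood, checks out → In. {size=7, material=wood, weight=8}: material is wood, checks out → In. {size=1, material=metal, weight=10}: material is metal, fails the rule → Out.

In, In, Out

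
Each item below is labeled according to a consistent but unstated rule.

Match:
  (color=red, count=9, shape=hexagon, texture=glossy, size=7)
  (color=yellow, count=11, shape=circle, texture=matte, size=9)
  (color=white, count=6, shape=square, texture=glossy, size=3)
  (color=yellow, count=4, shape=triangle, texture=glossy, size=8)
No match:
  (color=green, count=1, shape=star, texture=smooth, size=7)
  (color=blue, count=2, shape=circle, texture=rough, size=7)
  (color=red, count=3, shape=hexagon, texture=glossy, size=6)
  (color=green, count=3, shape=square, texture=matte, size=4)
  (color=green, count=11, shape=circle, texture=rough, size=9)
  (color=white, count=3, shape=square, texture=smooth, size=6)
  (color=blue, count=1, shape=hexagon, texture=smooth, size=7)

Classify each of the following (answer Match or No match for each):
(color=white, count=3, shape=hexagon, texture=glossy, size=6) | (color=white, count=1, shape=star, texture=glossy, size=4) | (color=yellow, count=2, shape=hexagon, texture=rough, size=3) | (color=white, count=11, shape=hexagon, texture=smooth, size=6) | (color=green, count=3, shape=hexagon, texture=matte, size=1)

One predicate separates the groups cleanly: color is not green AND count ≥ 4.
(color=white, count=3, shape=hexagon, texture=glossy, size=6) → color is white, count = 3 → No match. (color=white, count=1, shape=star, texture=glossy, size=4) → color is white, count = 1 → No match. (color=yellow, count=2, shape=hexagon, texture=rough, size=3) → color is yellow, count = 2 → No match. (color=white, count=11, shape=hexagon, texture=smooth, size=6) → color is white, count = 11 → Match. (color=green, count=3, shape=hexagon, texture=matte, size=1) → color is green, count = 3 → No match.

No match, No match, No match, Match, No match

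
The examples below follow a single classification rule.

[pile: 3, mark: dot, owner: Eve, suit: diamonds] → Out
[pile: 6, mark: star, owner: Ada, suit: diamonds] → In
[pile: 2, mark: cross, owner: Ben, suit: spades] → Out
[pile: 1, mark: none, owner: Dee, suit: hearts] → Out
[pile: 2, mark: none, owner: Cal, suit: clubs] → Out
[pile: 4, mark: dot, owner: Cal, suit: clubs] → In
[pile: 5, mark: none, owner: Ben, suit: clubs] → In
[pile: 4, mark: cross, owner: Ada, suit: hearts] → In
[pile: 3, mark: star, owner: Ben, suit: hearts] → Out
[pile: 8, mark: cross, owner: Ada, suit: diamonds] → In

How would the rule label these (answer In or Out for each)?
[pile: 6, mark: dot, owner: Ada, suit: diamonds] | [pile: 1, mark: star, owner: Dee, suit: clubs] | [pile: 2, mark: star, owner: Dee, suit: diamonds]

Every 'In' example satisfies: pile ≥ 4. None of the 'Out' examples do.
[pile: 6, mark: dot, owner: Ada, suit: diamonds]: pile = 6, checks out → In. [pile: 1, mark: star, owner: Dee, suit: clubs]: pile = 1, does not satisfy this → Out. [pile: 2, mark: star, owner: Dee, suit: diamonds]: pile = 2, does not satisfy this → Out.

In, Out, Out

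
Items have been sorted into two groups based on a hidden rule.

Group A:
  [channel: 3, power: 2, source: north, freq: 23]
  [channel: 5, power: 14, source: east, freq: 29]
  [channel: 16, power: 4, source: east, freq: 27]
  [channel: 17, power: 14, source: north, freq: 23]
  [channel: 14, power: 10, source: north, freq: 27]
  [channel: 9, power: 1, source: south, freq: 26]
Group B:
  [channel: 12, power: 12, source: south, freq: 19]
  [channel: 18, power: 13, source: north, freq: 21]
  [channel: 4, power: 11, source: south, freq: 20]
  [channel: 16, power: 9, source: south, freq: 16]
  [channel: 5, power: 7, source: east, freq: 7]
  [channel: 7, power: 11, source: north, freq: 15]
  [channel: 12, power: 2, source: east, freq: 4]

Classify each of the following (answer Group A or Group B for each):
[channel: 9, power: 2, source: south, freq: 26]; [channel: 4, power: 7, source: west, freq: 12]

Rule: freq ≥ 23. This holds for each 'Group A' example and fails for each 'Group B' one.
[channel: 9, power: 2, source: south, freq: 26] → freq = 26 → Group A. [channel: 4, power: 7, source: west, freq: 12] → freq = 12 → Group B.

Group A, Group B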